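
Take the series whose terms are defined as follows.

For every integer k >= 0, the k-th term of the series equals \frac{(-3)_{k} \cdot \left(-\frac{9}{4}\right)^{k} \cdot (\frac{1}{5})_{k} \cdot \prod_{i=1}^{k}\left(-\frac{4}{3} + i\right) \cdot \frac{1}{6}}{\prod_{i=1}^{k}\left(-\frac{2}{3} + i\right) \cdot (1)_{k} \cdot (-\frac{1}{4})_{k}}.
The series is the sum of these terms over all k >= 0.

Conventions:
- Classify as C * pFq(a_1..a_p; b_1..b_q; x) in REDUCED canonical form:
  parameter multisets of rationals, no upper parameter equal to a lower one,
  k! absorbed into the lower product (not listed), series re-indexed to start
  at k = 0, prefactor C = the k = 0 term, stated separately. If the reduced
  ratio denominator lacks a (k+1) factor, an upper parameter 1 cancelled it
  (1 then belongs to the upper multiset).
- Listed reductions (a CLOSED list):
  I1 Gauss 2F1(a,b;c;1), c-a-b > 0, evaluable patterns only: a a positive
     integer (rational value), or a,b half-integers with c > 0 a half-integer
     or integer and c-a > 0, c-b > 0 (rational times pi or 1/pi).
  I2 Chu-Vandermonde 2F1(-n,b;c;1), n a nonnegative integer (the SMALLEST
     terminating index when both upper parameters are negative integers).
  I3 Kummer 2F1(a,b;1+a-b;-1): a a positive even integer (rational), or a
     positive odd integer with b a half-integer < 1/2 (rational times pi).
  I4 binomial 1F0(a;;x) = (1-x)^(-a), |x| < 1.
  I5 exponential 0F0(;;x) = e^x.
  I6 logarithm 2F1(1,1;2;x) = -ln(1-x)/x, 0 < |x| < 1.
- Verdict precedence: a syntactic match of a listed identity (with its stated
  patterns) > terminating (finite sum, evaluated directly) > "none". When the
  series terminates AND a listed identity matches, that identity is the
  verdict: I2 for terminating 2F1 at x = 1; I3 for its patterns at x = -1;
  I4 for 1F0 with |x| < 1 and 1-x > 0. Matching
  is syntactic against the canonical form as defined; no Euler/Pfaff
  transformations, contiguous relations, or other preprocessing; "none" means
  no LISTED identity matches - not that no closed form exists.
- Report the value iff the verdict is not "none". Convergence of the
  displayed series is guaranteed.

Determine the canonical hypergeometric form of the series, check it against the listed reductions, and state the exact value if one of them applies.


Classification (C = \frac{1}{6}): 3F2 with upper {-3, -\frac{1}{3}, \frac{1}{5}}, lower {-\frac{1}{4}, \frac{1}{3}}, argument x = -\frac{9}{4}. Verdict: terminating - upper -3 stops the sum at k = 3; the 4 terms are added exactly. Sum: \frac{13883}{3675}.

The tell: x = -\frac{9}{4} and the lower running product (C = 1/6, x = -9/4) is a rising factorial.
Ratio: r(k) = -\frac{9}{4} * (k-3) (k-\frac{1}{3}) (k+\frac{1}{5}) / [(k-\frac{1}{4}) (k+\frac{1}{3}) (k+1)] - rational in k. x = -\frac{9}{4}; t_0 = \frac{1}{6}; negate the roots.


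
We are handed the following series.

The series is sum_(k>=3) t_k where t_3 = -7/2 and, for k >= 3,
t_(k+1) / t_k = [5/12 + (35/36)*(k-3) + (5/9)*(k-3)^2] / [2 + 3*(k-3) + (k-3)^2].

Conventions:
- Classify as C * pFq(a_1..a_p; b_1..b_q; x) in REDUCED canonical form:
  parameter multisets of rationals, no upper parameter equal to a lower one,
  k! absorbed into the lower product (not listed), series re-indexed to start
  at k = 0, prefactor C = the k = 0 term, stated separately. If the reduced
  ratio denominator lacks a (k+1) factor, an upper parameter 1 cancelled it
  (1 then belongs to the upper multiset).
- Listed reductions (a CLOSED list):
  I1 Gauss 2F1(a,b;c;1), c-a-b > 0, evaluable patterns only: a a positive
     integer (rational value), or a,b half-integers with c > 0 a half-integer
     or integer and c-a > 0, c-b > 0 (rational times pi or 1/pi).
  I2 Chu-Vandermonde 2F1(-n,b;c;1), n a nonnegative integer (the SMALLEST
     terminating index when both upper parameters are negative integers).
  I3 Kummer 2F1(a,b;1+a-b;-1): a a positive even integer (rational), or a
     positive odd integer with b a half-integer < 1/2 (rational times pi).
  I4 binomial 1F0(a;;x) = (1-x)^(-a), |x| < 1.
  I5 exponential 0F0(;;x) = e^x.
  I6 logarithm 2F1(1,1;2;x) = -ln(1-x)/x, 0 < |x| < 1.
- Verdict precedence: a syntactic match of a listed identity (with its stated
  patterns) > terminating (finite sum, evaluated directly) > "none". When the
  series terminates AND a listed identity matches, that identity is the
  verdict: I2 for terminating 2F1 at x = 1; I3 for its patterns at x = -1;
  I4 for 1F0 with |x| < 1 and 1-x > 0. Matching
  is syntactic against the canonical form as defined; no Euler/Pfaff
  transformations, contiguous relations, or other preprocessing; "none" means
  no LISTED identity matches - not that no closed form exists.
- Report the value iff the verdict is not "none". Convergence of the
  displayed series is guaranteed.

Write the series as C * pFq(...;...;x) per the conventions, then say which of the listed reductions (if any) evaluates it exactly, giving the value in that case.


This is -7/2 * 2F1(3/4, 1; 2; 5/9) in reduced canonical form. Verdict: none. No listed pattern accepts 2F1(3/4, 1; 2; 5/9).

Key observation: t_0 being -7/2, the expanded ratio factors over Q; prefactor -7/2, roots give parameters.
Step ratio: r(k) = (5/9) * (k+3/4) (k+1) / [(k+2) (k+1)] ; factor over Q: parameters, x = (5/9), and C = -7/2.


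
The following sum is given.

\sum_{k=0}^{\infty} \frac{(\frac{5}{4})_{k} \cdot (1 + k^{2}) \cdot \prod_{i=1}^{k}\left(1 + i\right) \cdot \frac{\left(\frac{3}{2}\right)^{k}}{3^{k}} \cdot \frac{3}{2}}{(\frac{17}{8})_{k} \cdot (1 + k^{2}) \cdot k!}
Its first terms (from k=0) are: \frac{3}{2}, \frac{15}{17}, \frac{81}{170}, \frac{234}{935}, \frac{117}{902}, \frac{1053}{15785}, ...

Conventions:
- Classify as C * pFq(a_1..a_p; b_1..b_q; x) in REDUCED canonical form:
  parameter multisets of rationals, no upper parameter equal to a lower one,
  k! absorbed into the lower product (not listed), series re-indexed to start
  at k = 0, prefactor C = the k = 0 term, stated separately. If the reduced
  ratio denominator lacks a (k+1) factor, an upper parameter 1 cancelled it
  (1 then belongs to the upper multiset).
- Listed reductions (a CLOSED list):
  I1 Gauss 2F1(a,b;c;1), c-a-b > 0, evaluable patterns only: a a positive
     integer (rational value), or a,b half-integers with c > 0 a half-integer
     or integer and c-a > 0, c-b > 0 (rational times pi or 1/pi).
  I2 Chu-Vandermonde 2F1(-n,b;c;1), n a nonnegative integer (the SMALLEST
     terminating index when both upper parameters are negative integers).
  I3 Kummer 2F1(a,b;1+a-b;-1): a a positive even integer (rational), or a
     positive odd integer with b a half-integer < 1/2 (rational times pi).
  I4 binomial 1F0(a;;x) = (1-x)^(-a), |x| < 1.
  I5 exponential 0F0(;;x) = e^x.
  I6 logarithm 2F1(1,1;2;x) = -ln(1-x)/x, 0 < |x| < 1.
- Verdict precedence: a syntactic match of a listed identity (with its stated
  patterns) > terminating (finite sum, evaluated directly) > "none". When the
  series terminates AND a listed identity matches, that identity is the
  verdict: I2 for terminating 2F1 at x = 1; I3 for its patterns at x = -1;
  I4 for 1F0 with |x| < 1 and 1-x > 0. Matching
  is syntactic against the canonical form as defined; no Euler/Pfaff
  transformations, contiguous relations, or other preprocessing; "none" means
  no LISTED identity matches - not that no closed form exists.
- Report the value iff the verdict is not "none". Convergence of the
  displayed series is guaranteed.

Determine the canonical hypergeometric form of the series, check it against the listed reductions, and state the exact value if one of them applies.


Prefactor \frac{3}{2}, argument \frac{1}{2}: 2F1 with upper {\frac{5}{4}, 2} over lower {\frac{17}{8}}. Verdict: none (x = \frac{1}{2}): each listed identity misses the multisets {\frac{5}{4}, 2} ; {\frac{17}{8}}.

Structural cue: from the first term \frac{3}{2}: the running product (C = 3/2, x = 1/2) telescopes to a rising factorial.
Term ratio: r(k) = \frac{1}{2} * (k+\frac{5}{4}) (k+2) / [(k+\frac{17}{8}) (k+1)] - rational; roots negated = parameters, x = \frac{1}{2}, C = \frac{3}{2}.


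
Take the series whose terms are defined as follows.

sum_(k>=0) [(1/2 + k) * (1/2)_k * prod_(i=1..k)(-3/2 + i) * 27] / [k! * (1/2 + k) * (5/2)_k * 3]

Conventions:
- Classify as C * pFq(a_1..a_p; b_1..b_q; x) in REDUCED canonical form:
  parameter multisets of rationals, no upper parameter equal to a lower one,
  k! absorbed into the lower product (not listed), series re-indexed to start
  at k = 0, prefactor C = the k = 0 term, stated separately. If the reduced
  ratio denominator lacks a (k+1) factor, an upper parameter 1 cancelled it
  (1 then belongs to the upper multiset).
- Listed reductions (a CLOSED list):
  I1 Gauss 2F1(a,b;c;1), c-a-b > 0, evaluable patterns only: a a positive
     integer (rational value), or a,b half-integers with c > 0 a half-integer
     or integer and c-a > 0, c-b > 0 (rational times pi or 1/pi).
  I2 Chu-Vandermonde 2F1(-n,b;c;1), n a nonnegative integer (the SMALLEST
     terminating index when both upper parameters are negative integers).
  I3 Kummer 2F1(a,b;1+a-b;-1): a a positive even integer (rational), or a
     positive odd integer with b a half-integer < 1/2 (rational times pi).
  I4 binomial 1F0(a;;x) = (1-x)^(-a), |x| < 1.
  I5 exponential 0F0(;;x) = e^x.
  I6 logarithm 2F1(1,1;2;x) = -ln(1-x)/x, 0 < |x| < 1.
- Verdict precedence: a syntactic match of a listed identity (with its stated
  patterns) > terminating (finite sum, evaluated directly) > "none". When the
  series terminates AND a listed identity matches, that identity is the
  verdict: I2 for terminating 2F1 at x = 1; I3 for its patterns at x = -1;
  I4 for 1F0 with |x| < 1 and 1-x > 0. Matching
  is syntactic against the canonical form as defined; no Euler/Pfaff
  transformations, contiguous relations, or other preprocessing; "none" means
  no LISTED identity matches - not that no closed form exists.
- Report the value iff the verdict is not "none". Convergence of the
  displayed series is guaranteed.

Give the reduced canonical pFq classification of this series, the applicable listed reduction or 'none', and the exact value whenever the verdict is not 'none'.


This is 9 * 2F1(-1/2, 1/2; 5/2; 1) in reduced canonical form. Verdict: Gauss (I1, half-integer pattern) matches (x = 1; upper {-1/2, 1/2} half-integers, c = 5/2 in the evaluable pattern). Its exact value is (81/32) * pi.

Key observation: with t_0 = 9, the running product (C = 9) telescopes to a rising factorial.
Consecutive-term ratio: r(k) = 1 * (k-1/2) (k+1/2) / [(k+5/2) (k+1)] ; factor over Q: parameters, x = 1, and C = 9.


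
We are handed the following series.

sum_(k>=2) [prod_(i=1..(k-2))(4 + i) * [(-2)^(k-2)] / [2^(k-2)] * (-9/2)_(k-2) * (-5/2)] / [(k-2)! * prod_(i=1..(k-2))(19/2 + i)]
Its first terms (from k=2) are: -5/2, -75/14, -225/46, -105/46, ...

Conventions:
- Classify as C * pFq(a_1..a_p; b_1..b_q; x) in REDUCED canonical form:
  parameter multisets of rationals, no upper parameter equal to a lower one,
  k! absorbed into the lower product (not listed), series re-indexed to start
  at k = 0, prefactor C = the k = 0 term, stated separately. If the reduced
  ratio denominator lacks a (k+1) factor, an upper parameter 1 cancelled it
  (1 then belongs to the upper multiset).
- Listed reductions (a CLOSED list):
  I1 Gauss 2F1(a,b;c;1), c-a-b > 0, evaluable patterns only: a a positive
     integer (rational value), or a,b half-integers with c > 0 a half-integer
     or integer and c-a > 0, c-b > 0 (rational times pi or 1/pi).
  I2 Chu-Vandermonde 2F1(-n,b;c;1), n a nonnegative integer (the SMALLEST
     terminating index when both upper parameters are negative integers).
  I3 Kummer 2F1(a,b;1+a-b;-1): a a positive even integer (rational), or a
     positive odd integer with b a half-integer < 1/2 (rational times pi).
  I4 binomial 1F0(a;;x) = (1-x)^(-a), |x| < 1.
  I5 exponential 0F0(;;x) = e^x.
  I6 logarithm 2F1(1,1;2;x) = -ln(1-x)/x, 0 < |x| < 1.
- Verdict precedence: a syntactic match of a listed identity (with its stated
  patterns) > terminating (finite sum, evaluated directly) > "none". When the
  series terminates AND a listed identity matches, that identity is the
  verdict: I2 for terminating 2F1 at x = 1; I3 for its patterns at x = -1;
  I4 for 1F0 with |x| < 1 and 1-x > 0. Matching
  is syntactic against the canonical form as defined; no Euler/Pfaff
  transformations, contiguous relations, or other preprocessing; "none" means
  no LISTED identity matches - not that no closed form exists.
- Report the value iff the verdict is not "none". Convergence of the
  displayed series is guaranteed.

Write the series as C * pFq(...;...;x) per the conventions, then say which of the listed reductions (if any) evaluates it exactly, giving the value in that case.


Reduced: x = -1, 2F1, upper = {-9/2, 5}, lower = {21/2}, C = -5/2. Verdict: this is the Kummer evaluation I3 (x = -1; c = 21/2 equals 1+a-b for upper {-9/2, 5}: listed pattern). Exact value: (-10392525/2097152) * pi.

Structural cue: x = (-1) and the lower running product (C = -5/2, x = -1) is a rising factorial.
Term ratio: r(k) = (-1) * (k-9/2) (k+5) / [(k+21/2) (k+1)] - rational in k. x = (-1); t_0 = -5/2; negate the roots.


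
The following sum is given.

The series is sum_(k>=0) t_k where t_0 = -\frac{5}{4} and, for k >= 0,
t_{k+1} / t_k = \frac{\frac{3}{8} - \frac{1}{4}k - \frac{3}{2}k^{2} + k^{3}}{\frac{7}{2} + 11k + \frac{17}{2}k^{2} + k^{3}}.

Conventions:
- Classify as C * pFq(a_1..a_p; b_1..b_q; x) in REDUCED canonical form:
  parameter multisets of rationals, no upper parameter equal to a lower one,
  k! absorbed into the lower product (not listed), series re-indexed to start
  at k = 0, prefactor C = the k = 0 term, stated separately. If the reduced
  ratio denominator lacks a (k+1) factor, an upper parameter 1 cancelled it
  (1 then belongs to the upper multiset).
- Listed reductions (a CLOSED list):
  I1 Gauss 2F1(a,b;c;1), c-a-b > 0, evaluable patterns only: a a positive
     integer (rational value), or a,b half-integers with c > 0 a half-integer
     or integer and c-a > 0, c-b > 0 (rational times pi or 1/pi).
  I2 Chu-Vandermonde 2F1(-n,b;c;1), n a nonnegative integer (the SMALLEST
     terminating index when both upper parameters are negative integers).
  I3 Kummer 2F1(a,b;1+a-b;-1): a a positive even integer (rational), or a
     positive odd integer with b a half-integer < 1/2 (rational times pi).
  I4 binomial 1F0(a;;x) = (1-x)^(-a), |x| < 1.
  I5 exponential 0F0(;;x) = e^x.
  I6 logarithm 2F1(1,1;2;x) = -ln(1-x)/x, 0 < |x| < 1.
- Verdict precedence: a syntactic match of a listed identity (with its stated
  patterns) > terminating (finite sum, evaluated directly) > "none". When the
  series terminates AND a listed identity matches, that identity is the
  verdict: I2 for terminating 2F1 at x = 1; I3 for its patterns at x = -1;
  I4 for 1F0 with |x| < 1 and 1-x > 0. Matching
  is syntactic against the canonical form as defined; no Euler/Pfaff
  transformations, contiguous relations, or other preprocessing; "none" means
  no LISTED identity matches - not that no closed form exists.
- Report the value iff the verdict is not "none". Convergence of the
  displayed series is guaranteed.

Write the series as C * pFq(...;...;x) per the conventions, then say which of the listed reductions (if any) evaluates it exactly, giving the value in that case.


Prefactor -\frac{5}{4}, argument 1: 2F1 with upper {-\frac{3}{2}, -\frac{1}{2}} over lower {7}. Verdict: Gauss (I1, half-integer pattern) fires (x = 1; upper {-\frac{3}{2}, -\frac{1}{2}} half-integers, c = 7 in the evaluable pattern). Value: \left(-\frac{16777216}{3864861}\right) / \pi.

First insight: t_0 being -\frac{5}{4}, the ratio is unreduced: k + 1/2 divides both sides (C = -5/4, x = 1).
Step ratio: r(k) = 1 * (k-\frac{3}{2}) (k-\frac{1}{2}) / [(k+7) (k+1)] - poly over poly, x = 1 from leading terms; C = -\frac{5}{4} at k = 0.


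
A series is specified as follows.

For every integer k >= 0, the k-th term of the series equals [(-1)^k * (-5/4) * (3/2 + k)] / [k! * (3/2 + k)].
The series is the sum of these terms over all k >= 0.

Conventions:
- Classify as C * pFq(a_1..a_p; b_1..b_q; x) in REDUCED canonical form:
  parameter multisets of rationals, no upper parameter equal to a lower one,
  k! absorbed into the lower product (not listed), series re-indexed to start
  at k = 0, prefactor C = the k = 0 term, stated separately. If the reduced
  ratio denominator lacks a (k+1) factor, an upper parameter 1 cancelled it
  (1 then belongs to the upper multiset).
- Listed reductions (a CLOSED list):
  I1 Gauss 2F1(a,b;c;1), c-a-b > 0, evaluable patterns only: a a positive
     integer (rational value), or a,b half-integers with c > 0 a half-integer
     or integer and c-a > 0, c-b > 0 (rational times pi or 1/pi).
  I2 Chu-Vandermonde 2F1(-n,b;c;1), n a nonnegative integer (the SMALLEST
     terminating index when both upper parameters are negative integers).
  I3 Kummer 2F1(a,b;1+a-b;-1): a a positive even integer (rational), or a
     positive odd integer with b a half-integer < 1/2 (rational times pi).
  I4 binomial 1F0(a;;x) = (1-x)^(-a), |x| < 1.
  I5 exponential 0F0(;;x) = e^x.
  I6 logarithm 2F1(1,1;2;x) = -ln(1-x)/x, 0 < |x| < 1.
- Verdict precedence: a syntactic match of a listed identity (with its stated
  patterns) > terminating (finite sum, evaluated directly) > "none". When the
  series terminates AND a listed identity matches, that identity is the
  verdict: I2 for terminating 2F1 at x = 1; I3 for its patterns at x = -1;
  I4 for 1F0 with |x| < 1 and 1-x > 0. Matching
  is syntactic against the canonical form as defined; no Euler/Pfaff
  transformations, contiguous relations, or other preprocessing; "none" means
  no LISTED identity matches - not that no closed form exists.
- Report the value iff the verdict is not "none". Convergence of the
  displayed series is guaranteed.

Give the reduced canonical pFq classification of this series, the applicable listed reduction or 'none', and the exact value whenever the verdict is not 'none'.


Prefactor -5/4, argument -1: 0F0 with upper {-} over lower {-}. Verdict (x = -1): the exponential series (I5) applies (the 0F0 exponential series at x = -1). Sum: (-5/4) * e^(-1).

First insight: t_0 being -5/4, striking the common factor k + 3/2 reduces the term (C = -5/4).
Adjacent-term ratio: r(k) = (-1) * 1 / [(k+1)] - poly over poly, x = (-1) from leading terms; C = -5/4 at k = 0.


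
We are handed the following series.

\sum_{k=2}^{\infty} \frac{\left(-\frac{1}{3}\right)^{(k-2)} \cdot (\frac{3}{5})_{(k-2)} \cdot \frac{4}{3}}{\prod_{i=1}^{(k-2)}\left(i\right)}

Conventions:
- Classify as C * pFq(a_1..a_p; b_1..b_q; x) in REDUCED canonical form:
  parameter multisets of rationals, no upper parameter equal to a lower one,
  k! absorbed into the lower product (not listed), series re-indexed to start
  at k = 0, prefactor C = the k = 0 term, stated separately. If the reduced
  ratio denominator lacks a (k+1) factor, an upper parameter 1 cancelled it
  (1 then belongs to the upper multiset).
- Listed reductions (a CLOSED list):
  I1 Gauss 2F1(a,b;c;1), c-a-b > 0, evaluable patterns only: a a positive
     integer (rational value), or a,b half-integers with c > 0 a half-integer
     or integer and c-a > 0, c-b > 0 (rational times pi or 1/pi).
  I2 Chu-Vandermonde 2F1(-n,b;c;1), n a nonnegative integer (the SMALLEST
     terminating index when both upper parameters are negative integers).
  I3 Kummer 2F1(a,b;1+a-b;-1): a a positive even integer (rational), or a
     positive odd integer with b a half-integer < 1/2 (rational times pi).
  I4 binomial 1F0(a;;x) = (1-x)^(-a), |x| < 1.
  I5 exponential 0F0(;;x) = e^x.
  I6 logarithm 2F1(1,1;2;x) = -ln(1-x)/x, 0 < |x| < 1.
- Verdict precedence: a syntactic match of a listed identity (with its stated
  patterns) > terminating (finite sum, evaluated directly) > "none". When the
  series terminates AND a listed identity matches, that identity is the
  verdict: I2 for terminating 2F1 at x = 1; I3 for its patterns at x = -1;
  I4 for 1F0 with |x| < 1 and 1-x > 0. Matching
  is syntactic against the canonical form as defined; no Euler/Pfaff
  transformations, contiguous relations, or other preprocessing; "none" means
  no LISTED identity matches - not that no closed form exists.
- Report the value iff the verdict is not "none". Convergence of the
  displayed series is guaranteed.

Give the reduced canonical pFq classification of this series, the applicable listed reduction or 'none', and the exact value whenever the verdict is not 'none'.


Canonical form: C = \frac{4}{3} times 1F0 with upper {\frac{3}{5}}, lower {-}, x = -\frac{1}{3}. Verdict: the binomial series (I4) applies (the 1F0 binomial series: exponent -3/5, x = -\frac{1}{3}). Exact value: \frac{4}{3} \cdot \left(\frac{4}{3}\right)^{-\frac{3}{5}}.

Structural cue: from the first term \frac{4}{3}: the product of the first k integers (prefactor 4/3) is k!.
Step ratio: r(k) = -\frac{1}{3} * (k+\frac{3}{5}) / [(k+1)] ; factor over Q: parameters, x = -\frac{1}{3}, and C = \frac{4}{3}.


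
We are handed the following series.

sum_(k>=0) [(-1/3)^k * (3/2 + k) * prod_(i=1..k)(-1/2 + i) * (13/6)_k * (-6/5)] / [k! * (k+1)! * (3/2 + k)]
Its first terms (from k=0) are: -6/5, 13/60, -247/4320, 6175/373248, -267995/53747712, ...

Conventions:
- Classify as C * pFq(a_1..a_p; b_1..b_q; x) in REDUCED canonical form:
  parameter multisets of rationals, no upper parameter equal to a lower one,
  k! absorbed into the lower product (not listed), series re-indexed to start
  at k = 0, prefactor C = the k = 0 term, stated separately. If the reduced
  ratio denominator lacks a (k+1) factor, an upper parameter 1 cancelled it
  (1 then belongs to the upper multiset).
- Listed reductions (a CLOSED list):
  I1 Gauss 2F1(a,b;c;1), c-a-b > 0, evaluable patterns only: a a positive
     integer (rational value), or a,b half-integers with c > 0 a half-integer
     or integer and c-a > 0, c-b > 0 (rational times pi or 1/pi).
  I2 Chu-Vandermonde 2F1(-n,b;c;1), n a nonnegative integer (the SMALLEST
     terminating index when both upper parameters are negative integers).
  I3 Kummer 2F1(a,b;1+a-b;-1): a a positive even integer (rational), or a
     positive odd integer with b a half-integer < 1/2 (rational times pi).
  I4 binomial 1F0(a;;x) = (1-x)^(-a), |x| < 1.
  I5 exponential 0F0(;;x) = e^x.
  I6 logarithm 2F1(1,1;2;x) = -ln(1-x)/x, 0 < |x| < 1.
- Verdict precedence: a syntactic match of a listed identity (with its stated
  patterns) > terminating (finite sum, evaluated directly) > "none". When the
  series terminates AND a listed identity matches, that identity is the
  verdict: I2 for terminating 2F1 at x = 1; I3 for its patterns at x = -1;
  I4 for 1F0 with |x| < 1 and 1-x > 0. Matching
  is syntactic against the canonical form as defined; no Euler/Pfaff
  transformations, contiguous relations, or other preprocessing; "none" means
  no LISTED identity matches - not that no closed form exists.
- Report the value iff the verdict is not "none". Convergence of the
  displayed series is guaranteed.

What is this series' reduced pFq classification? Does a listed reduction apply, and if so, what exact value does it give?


With C = -6/5: the canonical form is 2F1(1/2, 13/6; 2; -1/3). Verdict: none - at argument -1/3 the multisets {1/2, 13/6} ; {2} match no listed identity.

Structural cue: from the first term -6/5: the denominator's factorial ratio (C = -6/5, x = -1/3) is a lower Pochhammer.
Term ratio: r(k) = (-1/3) * (k+1/2) (k+13/6) / [(k+2) (k+1)] - poly over poly, x = (-1/3) from leading terms; C = -6/5 at k = 0.


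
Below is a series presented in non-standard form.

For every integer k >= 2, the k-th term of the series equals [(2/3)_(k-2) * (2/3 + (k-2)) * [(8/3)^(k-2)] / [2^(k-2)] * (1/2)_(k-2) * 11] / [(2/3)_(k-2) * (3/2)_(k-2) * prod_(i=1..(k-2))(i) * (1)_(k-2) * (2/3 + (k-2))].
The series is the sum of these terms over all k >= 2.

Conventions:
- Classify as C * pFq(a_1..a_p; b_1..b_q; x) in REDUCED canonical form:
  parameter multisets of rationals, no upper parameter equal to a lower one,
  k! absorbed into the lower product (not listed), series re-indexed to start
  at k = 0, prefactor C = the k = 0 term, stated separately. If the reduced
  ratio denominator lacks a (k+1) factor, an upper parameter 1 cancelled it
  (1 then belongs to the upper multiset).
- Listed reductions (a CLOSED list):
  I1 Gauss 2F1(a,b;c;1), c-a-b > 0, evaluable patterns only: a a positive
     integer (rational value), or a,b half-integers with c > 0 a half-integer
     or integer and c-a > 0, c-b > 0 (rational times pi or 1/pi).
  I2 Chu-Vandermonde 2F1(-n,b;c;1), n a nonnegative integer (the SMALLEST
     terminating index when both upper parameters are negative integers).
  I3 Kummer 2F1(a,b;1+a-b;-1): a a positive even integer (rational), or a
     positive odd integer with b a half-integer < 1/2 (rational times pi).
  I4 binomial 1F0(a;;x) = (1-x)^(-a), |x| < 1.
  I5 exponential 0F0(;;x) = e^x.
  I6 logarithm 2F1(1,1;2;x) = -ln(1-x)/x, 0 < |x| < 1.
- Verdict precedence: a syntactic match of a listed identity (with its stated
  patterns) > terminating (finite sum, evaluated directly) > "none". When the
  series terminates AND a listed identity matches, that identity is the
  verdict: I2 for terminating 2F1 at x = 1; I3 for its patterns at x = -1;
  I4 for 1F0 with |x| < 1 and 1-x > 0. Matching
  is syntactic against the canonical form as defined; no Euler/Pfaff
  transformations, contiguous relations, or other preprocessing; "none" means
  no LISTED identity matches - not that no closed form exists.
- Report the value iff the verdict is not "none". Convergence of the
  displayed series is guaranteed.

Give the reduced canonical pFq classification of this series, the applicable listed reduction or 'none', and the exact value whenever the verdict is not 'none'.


Prefactor 11, argument 4/3: 1F2 with upper {1/2} over lower {1, 3/2}. Verdict: none. A 1F2 with upper {1/2} fits none of I1-I6 at x = 4/3; the sum runs forever.

Key observation: with t_0 = 11, the product of the first k integers (C = 11, x = 4/3) is k!.
Adjacent-term ratio: r(k) = (4/3) * (k+1/2) / [(k+1) (k+3/2) (k+1)] ; factor over Q: parameters, x = (4/3), and C = 11.


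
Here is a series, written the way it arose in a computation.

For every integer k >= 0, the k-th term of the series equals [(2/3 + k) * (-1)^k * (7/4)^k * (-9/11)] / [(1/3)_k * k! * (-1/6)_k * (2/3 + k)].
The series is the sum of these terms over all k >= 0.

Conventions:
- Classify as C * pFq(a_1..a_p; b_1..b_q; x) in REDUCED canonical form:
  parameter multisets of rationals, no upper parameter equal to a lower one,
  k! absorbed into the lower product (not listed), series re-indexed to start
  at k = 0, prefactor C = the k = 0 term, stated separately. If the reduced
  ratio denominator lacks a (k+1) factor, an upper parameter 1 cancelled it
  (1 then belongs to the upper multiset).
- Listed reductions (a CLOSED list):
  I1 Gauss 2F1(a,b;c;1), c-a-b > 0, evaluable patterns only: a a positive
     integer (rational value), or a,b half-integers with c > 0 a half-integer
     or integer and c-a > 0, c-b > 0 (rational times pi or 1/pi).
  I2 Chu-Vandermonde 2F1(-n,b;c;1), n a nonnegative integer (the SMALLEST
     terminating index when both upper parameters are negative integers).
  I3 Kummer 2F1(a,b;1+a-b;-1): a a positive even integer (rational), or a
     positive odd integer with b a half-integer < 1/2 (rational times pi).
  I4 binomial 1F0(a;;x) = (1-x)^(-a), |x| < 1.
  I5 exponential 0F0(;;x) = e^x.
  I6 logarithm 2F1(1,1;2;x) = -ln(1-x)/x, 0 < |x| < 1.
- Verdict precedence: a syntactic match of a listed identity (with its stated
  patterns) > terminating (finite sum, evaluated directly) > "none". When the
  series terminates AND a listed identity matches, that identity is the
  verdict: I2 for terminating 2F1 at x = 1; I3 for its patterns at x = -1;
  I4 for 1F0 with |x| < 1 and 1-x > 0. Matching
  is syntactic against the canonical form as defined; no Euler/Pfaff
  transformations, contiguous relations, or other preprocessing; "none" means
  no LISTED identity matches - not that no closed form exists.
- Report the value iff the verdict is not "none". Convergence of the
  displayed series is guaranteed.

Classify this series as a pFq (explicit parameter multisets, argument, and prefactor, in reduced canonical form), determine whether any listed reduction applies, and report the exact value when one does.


This is -9/11 * 0F2(-; -1/6, 1/3; -7/4) in reduced canonical form. Verdict: none - at argument -7/4 the multisets {-} ; {-1/6, 1/3} match no listed identity.

Key observation: t_0 being -9/11, the (-1)^k factor (C = -9/11, x = -7/4) folds into the argument's sign.
Step ratio: r(k) = (-7/4) * 1 / [(k-1/6) (k+1/3) (k+1)] - rational in k. x = (-7/4); t_0 = -9/11; negate the roots.


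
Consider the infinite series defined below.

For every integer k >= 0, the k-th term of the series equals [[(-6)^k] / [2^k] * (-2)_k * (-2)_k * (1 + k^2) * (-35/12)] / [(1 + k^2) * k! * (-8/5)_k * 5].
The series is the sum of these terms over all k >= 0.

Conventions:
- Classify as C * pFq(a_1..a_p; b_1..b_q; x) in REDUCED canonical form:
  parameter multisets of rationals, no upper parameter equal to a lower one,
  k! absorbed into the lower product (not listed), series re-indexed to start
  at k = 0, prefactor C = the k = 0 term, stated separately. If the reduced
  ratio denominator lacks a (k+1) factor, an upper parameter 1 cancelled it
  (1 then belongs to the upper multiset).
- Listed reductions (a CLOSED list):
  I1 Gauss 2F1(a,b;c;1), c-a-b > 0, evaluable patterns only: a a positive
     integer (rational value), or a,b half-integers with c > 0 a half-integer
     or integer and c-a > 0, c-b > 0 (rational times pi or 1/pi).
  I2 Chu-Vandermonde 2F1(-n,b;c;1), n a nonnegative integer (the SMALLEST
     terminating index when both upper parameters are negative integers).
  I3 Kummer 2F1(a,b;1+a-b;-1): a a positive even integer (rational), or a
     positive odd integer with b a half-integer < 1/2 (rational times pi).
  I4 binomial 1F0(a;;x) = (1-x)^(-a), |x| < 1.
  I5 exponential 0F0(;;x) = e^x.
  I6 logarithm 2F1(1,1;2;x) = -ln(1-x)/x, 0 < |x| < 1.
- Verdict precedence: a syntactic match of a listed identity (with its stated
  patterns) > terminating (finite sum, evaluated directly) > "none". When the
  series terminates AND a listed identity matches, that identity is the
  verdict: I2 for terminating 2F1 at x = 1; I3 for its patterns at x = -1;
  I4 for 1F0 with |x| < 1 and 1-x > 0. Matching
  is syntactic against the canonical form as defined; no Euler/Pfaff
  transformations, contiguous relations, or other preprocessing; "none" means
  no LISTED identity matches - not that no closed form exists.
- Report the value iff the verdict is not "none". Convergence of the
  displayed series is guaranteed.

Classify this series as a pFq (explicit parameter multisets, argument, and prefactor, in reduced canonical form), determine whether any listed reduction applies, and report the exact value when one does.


Prefactor -7/12, argument -3: 2F1 with upper {-2, -2} over lower {-8/5}. Verdict: terminating. (-2)_k vanishes past k = 2, leaving a 3-term sum, computed directly. Sum: -763/48.

The tell: x = (-3) and the constant factors (C = -7/12, x = -3) combine into one prefactor.
Step ratio: r(k) = (-3) * (k-2) (k-2) / [(k-8/5) (k+1)] - rational in k. x = (-3); t_0 = -7/12; negate the roots.


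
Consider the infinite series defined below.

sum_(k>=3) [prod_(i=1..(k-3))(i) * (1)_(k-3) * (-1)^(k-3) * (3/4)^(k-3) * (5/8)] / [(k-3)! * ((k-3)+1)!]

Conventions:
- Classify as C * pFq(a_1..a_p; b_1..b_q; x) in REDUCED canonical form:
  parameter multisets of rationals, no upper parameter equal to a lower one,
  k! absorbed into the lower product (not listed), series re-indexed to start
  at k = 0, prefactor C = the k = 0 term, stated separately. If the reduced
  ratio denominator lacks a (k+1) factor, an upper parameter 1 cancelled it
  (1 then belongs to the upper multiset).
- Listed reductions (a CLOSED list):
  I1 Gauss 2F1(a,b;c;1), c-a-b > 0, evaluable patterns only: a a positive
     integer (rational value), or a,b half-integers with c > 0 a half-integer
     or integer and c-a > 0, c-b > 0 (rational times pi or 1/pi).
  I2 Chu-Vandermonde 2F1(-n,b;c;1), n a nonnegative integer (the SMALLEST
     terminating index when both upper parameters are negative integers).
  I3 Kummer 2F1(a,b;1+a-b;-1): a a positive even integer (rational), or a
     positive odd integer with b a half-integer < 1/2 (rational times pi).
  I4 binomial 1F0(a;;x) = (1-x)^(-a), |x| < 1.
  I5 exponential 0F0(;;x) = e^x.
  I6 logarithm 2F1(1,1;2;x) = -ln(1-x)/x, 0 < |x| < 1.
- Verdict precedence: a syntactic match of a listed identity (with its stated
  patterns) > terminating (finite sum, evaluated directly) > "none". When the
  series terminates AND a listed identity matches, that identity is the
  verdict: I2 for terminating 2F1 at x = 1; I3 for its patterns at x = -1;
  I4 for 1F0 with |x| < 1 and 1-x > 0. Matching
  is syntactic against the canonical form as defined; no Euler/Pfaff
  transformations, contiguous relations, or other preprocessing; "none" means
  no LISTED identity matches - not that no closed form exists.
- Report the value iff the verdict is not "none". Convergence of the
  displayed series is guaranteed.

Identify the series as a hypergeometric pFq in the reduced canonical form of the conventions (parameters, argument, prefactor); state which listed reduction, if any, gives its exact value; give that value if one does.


At argument -3/4: a 2F1 with upper {1, 1}, lower {2}, scaled by C = 5/8. Verdict: this is logarithm (I6) (the logarithm: parameters (1,1;2), x = -3/4). Its exact value is (5/6) * ln(7/4).

First insight: from the first term 5/8: the (-1)^k factor (C = 5/8, x = -3/4) folds into the argument's sign.
Consecutive-term ratio: r(k) = (-3/4) * (k+1) (k+1) / [(k+2) (k+1)] - rational; roots negated = parameters, x = (-3/4), C = 5/8.


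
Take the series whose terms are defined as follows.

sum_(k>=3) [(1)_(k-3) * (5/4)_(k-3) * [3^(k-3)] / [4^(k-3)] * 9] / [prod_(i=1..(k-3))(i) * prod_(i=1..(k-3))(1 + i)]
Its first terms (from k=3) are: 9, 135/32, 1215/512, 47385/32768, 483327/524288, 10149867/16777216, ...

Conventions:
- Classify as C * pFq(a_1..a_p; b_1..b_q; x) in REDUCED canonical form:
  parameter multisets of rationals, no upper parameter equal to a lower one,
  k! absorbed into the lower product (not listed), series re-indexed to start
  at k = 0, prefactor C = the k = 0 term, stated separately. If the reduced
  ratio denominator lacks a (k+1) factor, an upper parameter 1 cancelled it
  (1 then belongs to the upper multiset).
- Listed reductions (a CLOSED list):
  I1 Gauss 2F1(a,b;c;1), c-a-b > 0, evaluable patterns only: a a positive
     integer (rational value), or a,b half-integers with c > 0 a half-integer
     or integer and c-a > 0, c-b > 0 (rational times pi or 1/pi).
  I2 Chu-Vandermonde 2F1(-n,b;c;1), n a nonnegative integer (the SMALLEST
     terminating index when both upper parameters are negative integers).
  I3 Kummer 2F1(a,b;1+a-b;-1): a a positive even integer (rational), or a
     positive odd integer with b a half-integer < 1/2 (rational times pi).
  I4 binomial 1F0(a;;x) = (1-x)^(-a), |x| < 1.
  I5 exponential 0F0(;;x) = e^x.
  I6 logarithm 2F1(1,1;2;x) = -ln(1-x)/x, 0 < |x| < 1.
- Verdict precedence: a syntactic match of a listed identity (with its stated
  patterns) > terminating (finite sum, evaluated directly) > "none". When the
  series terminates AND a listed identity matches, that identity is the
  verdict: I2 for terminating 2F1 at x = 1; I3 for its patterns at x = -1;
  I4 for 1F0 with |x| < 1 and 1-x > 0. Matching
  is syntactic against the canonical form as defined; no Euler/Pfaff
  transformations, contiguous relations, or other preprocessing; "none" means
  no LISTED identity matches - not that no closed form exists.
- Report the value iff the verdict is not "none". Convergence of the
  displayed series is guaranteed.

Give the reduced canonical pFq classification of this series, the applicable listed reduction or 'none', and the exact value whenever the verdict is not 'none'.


Structural cue: with t_0 = 9, the lower running product (C = 9, x = 3/4) is a rising factorial.
Ratio: r(k) = (3/4) * (k+1) (k+5/4) / [(k+2) (k+1)] - rational in k. x = (3/4); t_0 = 9; negate the roots.

This is 9 * 2F1(1, 5/4; 2; 3/4) in reduced canonical form. Verdict: none. A 2F1 with upper {1, 5/4} fits none of I1-I6 at x = 3/4; the sum runs forever.


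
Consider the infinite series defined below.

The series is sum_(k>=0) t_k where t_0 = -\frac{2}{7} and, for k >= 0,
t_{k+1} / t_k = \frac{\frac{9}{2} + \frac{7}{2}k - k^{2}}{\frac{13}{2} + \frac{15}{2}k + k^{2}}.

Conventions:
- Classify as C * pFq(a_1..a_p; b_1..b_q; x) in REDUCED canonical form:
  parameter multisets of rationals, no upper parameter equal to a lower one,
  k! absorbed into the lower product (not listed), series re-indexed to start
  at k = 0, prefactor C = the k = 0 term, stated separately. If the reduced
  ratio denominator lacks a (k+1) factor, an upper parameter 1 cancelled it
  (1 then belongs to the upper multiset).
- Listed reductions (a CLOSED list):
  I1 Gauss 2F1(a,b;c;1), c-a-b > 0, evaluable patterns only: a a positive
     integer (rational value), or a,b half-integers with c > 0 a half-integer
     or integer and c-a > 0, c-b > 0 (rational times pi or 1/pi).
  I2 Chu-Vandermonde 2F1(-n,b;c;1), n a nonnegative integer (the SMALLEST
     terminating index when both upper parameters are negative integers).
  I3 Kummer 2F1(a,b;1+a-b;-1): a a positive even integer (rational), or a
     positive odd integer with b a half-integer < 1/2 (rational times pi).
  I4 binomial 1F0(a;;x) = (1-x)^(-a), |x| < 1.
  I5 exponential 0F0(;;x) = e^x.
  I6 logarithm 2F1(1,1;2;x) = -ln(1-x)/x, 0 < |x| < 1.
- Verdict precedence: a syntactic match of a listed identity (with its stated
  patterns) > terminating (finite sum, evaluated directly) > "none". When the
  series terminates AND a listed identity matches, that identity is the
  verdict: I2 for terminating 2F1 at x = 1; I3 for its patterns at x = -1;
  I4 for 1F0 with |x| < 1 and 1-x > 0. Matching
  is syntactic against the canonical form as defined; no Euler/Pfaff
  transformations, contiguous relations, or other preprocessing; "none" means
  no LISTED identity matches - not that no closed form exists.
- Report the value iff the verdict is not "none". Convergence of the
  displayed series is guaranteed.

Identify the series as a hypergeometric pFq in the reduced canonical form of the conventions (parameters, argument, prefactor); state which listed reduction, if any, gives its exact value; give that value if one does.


Canonical form: C = -\frac{2}{7} times 2F1 with upper {-\frac{9}{2}, 1}, lower {\frac{13}{2}}, x = -1. Verdict: Kummer (I3) applies (x = -1; c = \frac{13}{2} equals 1+a-b for upper {-\frac{9}{2}, 1}: listed pattern). Value: \left(-\frac{99}{512}\right) \cdot \pi.

The tell: x = -1 and roots of the ratio polynomials (C = -2/7) are the negated parameters.
Adjacent-term ratio: r(k) = -1 * (k-\frac{9}{2}) (k+1) / [(k+\frac{13}{2}) (k+1)] ; factor over Q: parameters, x = -1, and C = -\frac{2}{7}.


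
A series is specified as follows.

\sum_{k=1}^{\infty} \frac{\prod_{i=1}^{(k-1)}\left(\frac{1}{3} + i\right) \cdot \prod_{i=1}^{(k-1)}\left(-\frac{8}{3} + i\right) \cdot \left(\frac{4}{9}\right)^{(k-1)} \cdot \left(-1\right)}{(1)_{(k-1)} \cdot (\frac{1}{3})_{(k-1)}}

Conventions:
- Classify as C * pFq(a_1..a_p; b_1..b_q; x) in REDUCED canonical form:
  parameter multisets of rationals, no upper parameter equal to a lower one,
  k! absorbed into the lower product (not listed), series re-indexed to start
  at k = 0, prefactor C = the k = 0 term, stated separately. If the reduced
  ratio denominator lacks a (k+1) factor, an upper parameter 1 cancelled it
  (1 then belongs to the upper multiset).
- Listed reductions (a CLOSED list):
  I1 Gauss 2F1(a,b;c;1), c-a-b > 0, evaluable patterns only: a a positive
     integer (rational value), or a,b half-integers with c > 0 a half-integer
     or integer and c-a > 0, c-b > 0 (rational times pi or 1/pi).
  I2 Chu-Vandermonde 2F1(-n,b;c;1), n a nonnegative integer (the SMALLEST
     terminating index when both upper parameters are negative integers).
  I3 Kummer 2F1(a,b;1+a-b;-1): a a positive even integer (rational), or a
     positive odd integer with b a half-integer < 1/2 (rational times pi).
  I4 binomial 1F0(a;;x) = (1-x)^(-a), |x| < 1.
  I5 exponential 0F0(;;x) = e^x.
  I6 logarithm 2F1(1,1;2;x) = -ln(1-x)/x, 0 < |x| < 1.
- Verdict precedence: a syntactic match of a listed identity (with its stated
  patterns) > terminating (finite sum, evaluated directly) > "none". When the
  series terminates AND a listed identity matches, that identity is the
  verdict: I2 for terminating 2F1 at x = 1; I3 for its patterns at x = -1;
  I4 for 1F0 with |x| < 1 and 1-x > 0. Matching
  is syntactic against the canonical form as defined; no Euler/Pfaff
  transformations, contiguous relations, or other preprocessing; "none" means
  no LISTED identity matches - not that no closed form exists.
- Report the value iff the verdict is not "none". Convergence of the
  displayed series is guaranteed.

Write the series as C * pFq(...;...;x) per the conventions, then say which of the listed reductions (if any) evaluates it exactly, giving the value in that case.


At argument \frac{4}{9}: a 2F1 with upper {-\frac{5}{3}, \frac{4}{3}}, lower {\frac{1}{3}}, scaled by C = -1. Verdict: none - at argument \frac{4}{9} the multisets {-\frac{5}{3}, \frac{4}{3}} ; {\frac{1}{3}} match no listed identity.

The tell: with t_0 = -1, the running product (C = -1, x = 4/9) telescopes to a rising factorial.
Consecutive-term ratio: r(k) = \frac{4}{9} * (k-\frac{5}{3}) (k+\frac{4}{3}) / [(k+\frac{1}{3}) (k+1)] - rational; roots negated = parameters, x = \frac{4}{9}, C = -1.
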